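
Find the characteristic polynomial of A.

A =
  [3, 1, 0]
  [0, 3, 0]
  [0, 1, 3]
x^3 - 9*x^2 + 27*x - 27

Expanding det(x·I − A) (e.g. by cofactor expansion or by noting that A is similar to its Jordan form J, which has the same characteristic polynomial as A) gives
  χ_A(x) = x^3 - 9*x^2 + 27*x - 27
which factors as (x - 3)^3. The eigenvalues (with algebraic multiplicities) are λ = 3 with multiplicity 3.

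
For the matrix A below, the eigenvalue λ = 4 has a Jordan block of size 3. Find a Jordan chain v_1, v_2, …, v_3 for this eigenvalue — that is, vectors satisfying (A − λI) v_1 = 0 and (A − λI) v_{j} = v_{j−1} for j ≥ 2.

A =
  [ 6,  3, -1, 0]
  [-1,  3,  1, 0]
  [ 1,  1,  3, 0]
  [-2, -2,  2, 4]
A Jordan chain for λ = 4 of length 3:
v_1 = (2, -1, 1, -2)ᵀ
v_2 = (3, -1, 1, -2)ᵀ
v_3 = (0, 1, 0, 0)ᵀ

Let N = A − (4)·I. We want v_3 with N^3 v_3 = 0 but N^2 v_3 ≠ 0; then v_{j-1} := N · v_j for j = 3, …, 2.

Pick v_3 = (0, 1, 0, 0)ᵀ.
Then v_2 = N · v_3 = (3, -1, 1, -2)ᵀ.
Then v_1 = N · v_2 = (2, -1, 1, -2)ᵀ.

Sanity check: (A − (4)·I) v_1 = (0, 0, 0, 0)ᵀ = 0. ✓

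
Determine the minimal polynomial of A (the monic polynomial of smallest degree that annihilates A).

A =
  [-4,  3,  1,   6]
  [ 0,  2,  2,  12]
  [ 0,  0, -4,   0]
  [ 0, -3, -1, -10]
x^2 + 8*x + 16

The characteristic polynomial is χ_A(x) = (x + 4)^4, so the eigenvalues are known. The minimal polynomial is
  m_A(x) = Π_λ (x − λ)^{k_λ}
where k_λ is the size of the *largest* Jordan block for λ (equivalently, the smallest k with (A − λI)^k v = 0 for every generalised eigenvector v of λ).

  λ = -4: largest Jordan block has size 2, contributing (x + 4)^2

So m_A(x) = (x + 4)^2 = x^2 + 8*x + 16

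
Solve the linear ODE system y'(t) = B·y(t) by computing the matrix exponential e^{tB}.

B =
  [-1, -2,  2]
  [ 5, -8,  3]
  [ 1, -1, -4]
e^{tB} =
  [2*exp(-3*t) - exp(-5*t), -exp(-3*t) + exp(-5*t), exp(-3*t) - exp(-5*t)]
  [t*exp(-5*t) + 2*exp(-3*t) - 2*exp(-5*t), -t*exp(-5*t) - exp(-3*t) + 2*exp(-5*t), t*exp(-5*t) + exp(-3*t) - exp(-5*t)]
  [t*exp(-5*t), -t*exp(-5*t), t*exp(-5*t) + exp(-5*t)]

Strategy: write B = P · J · P⁻¹ where J is a Jordan canonical form, so e^{tB} = P · e^{tJ} · P⁻¹, and e^{tJ} can be computed block-by-block.

B has Jordan form
J =
  [-5,  1,  0]
  [ 0, -5,  0]
  [ 0,  0, -3]
(up to reordering of blocks).

Per-block formulas:
  For a 2×2 Jordan block J_2(-5): exp(t · J_2(-5)) = e^(-5t)·(I + t·N), where N is the 2×2 nilpotent shift.
  For a 1×1 block at λ = -3: exp(t · [-3]) = [e^(-3t)].

After assembling e^{tJ} and conjugating by P, we get:

e^{tB} =
  [2*exp(-3*t) - exp(-5*t), -exp(-3*t) + exp(-5*t), exp(-3*t) - exp(-5*t)]
  [t*exp(-5*t) + 2*exp(-3*t) - 2*exp(-5*t), -t*exp(-5*t) - exp(-3*t) + 2*exp(-5*t), t*exp(-5*t) + exp(-3*t) - exp(-5*t)]
  [t*exp(-5*t), -t*exp(-5*t), t*exp(-5*t) + exp(-5*t)]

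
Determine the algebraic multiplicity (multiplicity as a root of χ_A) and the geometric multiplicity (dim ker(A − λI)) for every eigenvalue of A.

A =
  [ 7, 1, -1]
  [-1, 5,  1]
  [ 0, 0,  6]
λ = 6: alg = 3, geom = 2

Step 1 — factor the characteristic polynomial to read off the algebraic multiplicities:
  χ_A(x) = (x - 6)^3

Step 2 — compute geometric multiplicities via the rank-nullity identity g(λ) = n − rank(A − λI):
  rank(A − (6)·I) = 1, so dim ker(A − (6)·I) = n − 1 = 2

Summary:
  λ = 6: algebraic multiplicity = 3, geometric multiplicity = 2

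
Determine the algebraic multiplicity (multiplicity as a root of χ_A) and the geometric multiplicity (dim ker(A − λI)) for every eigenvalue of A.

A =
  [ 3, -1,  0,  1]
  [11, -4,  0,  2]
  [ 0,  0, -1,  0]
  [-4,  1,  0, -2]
λ = -1: alg = 4, geom = 2

Step 1 — factor the characteristic polynomial to read off the algebraic multiplicities:
  χ_A(x) = (x + 1)^4

Step 2 — compute geometric multiplicities via the rank-nullity identity g(λ) = n − rank(A − λI):
  rank(A − (-1)·I) = 2, so dim ker(A − (-1)·I) = n − 2 = 2

Summary:
  λ = -1: algebraic multiplicity = 4, geometric multiplicity = 2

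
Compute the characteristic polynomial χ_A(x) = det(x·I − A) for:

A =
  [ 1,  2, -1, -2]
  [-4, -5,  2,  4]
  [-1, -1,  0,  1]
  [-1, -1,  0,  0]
x^4 + 4*x^3 + 6*x^2 + 4*x + 1

Expanding det(x·I − A) (e.g. by cofactor expansion or by noting that A is similar to its Jordan form J, which has the same characteristic polynomial as A) gives
  χ_A(x) = x^4 + 4*x^3 + 6*x^2 + 4*x + 1
which factors as (x + 1)^4. The eigenvalues (with algebraic multiplicities) are λ = -1 with multiplicity 4.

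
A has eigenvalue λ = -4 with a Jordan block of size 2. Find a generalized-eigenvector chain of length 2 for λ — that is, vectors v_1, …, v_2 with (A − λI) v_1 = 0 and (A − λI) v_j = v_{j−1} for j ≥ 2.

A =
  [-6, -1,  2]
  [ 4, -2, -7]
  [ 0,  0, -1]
A Jordan chain for λ = -4 of length 2:
v_1 = (-2, 4, 0)ᵀ
v_2 = (1, 0, 0)ᵀ

Let N = A − (-4)·I. We want v_2 with N^2 v_2 = 0 but N^1 v_2 ≠ 0; then v_{j-1} := N · v_j for j = 2, …, 2.

Pick v_2 = (1, 0, 0)ᵀ.
Then v_1 = N · v_2 = (-2, 4, 0)ᵀ.

Sanity check: (A − (-4)·I) v_1 = (0, 0, 0)ᵀ = 0. ✓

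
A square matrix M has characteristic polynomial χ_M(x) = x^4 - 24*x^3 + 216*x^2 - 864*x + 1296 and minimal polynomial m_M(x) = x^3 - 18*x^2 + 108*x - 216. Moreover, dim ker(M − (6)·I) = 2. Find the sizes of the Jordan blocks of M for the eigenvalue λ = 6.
Block sizes for λ = 6: [3, 1]

Step 1 — from the characteristic polynomial, algebraic multiplicity of λ = 6 is 4. From dim ker(M − (6)·I) = 2, there are exactly 2 Jordan blocks for λ = 6.
Step 2 — from the minimal polynomial, the factor (x − 6)^3 tells us the largest block for λ = 6 has size 3.
Step 3 — with total size 4, 2 blocks, and largest block 3, the block sizes (in nonincreasing order) are [3, 1].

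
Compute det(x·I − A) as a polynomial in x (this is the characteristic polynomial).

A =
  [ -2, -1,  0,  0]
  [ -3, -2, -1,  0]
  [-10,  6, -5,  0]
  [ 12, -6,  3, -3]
x^4 + 12*x^3 + 54*x^2 + 108*x + 81

Expanding det(x·I − A) (e.g. by cofactor expansion or by noting that A is similar to its Jordan form J, which has the same characteristic polynomial as A) gives
  χ_A(x) = x^4 + 12*x^3 + 54*x^2 + 108*x + 81
which factors as (x + 3)^4. The eigenvalues (with algebraic multiplicities) are λ = -3 with multiplicity 4.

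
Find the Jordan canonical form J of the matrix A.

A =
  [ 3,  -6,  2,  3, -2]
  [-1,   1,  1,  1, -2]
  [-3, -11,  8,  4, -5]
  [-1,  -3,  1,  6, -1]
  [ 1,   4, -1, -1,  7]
J_3(5) ⊕ J_2(5)

The characteristic polynomial is
  det(x·I − A) = x^5 - 25*x^4 + 250*x^3 - 1250*x^2 + 3125*x - 3125 = (x - 5)^5

Eigenvalues and multiplicities (the geometric multiplicity of λ is n − rank(A − λI), which equals the number of Jordan blocks for λ):
  λ = 5: algebraic multiplicity = 5, geometric multiplicity = 2

Determining the block sizes for each eigenvalue:
  λ = 5: with am = 5 and gm = 2, the partition is not yet determined (e.g. several partitions of 5 into 2 parts exist). Let N = A − (5)·I. Computing rank(N^1) = 3, rank(N^2) = 1, rank(N^3) = 0; the number of blocks of size ≥ j is rank(N^{j−1}) − rank(N^j), giving [2, 2, 1]. So we have 1 block(s) of size 3, 1 block(s) of size 2 → block sizes [3, 2]

Assembling the blocks gives a Jordan form
J =
  [5, 1, 0, 0, 0]
  [0, 5, 1, 0, 0]
  [0, 0, 5, 0, 0]
  [0, 0, 0, 5, 1]
  [0, 0, 0, 0, 5]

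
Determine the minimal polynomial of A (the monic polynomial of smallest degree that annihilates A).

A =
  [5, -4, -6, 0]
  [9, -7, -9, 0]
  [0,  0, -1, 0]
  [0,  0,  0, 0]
x^3 + 2*x^2 + x

The characteristic polynomial is χ_A(x) = x*(x + 1)^3, so the eigenvalues are known. The minimal polynomial is
  m_A(x) = Π_λ (x − λ)^{k_λ}
where k_λ is the size of the *largest* Jordan block for λ (equivalently, the smallest k with (A − λI)^k v = 0 for every generalised eigenvector v of λ).

  λ = -1: largest Jordan block has size 2, contributing (x + 1)^2
  λ = 0: largest Jordan block has size 1, contributing (x − 0)

So m_A(x) = x*(x + 1)^2 = x^3 + 2*x^2 + x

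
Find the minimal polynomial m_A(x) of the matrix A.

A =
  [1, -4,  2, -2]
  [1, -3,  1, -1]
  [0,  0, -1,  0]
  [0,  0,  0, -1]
x^2 + 2*x + 1

The characteristic polynomial is χ_A(x) = (x + 1)^4, so the eigenvalues are known. The minimal polynomial is
  m_A(x) = Π_λ (x − λ)^{k_λ}
where k_λ is the size of the *largest* Jordan block for λ (equivalently, the smallest k with (A − λI)^k v = 0 for every generalised eigenvector v of λ).

  λ = -1: largest Jordan block has size 2, contributing (x + 1)^2

So m_A(x) = (x + 1)^2 = x^2 + 2*x + 1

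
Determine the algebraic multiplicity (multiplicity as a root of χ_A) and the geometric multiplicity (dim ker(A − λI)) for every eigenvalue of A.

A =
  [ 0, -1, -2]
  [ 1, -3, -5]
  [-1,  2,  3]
λ = 0: alg = 3, geom = 1

Step 1 — factor the characteristic polynomial to read off the algebraic multiplicities:
  χ_A(x) = x^3

Step 2 — compute geometric multiplicities via the rank-nullity identity g(λ) = n − rank(A − λI):
  rank(A − (0)·I) = 2, so dim ker(A − (0)·I) = n − 2 = 1

Summary:
  λ = 0: algebraic multiplicity = 3, geometric multiplicity = 1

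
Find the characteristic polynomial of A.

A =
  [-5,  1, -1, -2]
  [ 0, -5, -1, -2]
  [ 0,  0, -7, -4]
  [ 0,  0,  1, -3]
x^4 + 20*x^3 + 150*x^2 + 500*x + 625

Expanding det(x·I − A) (e.g. by cofactor expansion or by noting that A is similar to its Jordan form J, which has the same characteristic polynomial as A) gives
  χ_A(x) = x^4 + 20*x^3 + 150*x^2 + 500*x + 625
which factors as (x + 5)^4. The eigenvalues (with algebraic multiplicities) are λ = -5 with multiplicity 4.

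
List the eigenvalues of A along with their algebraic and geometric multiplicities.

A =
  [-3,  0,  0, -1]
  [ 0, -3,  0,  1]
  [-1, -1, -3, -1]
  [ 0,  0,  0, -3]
λ = -3: alg = 4, geom = 2

Step 1 — factor the characteristic polynomial to read off the algebraic multiplicities:
  χ_A(x) = (x + 3)^4

Step 2 — compute geometric multiplicities via the rank-nullity identity g(λ) = n − rank(A − λI):
  rank(A − (-3)·I) = 2, so dim ker(A − (-3)·I) = n − 2 = 2

Summary:
  λ = -3: algebraic multiplicity = 4, geometric multiplicity = 2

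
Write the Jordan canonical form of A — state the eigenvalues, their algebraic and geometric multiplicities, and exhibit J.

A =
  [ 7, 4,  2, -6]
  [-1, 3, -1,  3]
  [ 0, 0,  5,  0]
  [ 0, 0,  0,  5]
J_2(5) ⊕ J_1(5) ⊕ J_1(5)

The characteristic polynomial is
  det(x·I − A) = x^4 - 20*x^3 + 150*x^2 - 500*x + 625 = (x - 5)^4

Eigenvalues and multiplicities (the geometric multiplicity of λ is n − rank(A − λI), which equals the number of Jordan blocks for λ):
  λ = 5: algebraic multiplicity = 4, geometric multiplicity = 3

Determining the block sizes for each eigenvalue:
  λ = 5: 3 blocks summing to 4 forces exactly one block of size 2 and the rest size 1 → block sizes [2, 1, 1]

Assembling the blocks gives a Jordan form
J =
  [5, 1, 0, 0]
  [0, 5, 0, 0]
  [0, 0, 5, 0]
  [0, 0, 0, 5]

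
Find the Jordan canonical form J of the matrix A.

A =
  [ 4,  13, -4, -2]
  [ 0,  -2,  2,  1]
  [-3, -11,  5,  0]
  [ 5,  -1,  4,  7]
J_3(3) ⊕ J_1(5)

The characteristic polynomial is
  det(x·I − A) = x^4 - 14*x^3 + 72*x^2 - 162*x + 135 = (x - 5)*(x - 3)^3

Eigenvalues and multiplicities (the geometric multiplicity of λ is n − rank(A − λI), which equals the number of Jordan blocks for λ):
  λ = 3: algebraic multiplicity = 3, geometric multiplicity = 1
  λ = 5: algebraic multiplicity = 1, geometric multiplicity = 1

Determining the block sizes for each eigenvalue:
  λ = 3: one block (gm = 1), so the single block has size am = 3 → block sizes [3]
  λ = 5: one block (gm = 1), so the single block has size am = 1 → block sizes [1]

Assembling the blocks gives a Jordan form
J =
  [3, 1, 0, 0]
  [0, 3, 1, 0]
  [0, 0, 3, 0]
  [0, 0, 0, 5]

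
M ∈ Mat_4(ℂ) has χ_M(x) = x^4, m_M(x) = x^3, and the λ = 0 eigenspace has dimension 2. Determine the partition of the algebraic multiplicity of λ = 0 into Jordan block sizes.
Block sizes for λ = 0: [3, 1]

Step 1 — from the characteristic polynomial, algebraic multiplicity of λ = 0 is 4. From dim ker(M − (0)·I) = 2, there are exactly 2 Jordan blocks for λ = 0.
Step 2 — from the minimal polynomial, the factor (x − 0)^3 tells us the largest block for λ = 0 has size 3.
Step 3 — with total size 4, 2 blocks, and largest block 3, the block sizes (in nonincreasing order) are [3, 1].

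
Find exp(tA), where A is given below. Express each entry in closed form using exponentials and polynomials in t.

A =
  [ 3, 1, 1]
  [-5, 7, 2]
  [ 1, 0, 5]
e^{tA} =
  [-2*t*exp(5*t) + exp(5*t), t*exp(5*t), t*exp(5*t)]
  [t^2*exp(5*t) - 5*t*exp(5*t), -t^2*exp(5*t)/2 + 2*t*exp(5*t) + exp(5*t), -t^2*exp(5*t)/2 + 2*t*exp(5*t)]
  [-t^2*exp(5*t) + t*exp(5*t), t^2*exp(5*t)/2, t^2*exp(5*t)/2 + exp(5*t)]

Strategy: write A = P · J · P⁻¹ where J is a Jordan canonical form, so e^{tA} = P · e^{tJ} · P⁻¹, and e^{tJ} can be computed block-by-block.

A has Jordan form
J =
  [5, 1, 0]
  [0, 5, 1]
  [0, 0, 5]
(up to reordering of blocks).

Per-block formulas:
  For a 3×3 Jordan block J_3(5): exp(t · J_3(5)) = e^(5t)·(I + t·N + (t^2/2)·N^2), where N is the 3×3 nilpotent shift.

After assembling e^{tJ} and conjugating by P, we get:

e^{tA} =
  [-2*t*exp(5*t) + exp(5*t), t*exp(5*t), t*exp(5*t)]
  [t^2*exp(5*t) - 5*t*exp(5*t), -t^2*exp(5*t)/2 + 2*t*exp(5*t) + exp(5*t), -t^2*exp(5*t)/2 + 2*t*exp(5*t)]
  [-t^2*exp(5*t) + t*exp(5*t), t^2*exp(5*t)/2, t^2*exp(5*t)/2 + exp(5*t)]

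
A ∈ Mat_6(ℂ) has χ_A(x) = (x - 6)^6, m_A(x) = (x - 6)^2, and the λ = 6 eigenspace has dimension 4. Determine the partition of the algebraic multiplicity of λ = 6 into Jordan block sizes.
Block sizes for λ = 6: [2, 2, 1, 1]

Step 1 — from the characteristic polynomial, algebraic multiplicity of λ = 6 is 6. From dim ker(A − (6)·I) = 4, there are exactly 4 Jordan blocks for λ = 6.
Step 2 — from the minimal polynomial, the factor (x − 6)^2 tells us the largest block for λ = 6 has size 2.
Step 3 — with total size 6, 4 blocks, and largest block 2, the block sizes (in nonincreasing order) are [2, 2, 1, 1].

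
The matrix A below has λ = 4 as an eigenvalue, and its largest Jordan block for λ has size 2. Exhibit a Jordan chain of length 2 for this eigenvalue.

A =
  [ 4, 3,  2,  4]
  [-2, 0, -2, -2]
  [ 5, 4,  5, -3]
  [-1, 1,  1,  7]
A Jordan chain for λ = 4 of length 2:
v_1 = (0, -2, 5, -1)ᵀ
v_2 = (1, 0, 0, 0)ᵀ

Let N = A − (4)·I. We want v_2 with N^2 v_2 = 0 but N^1 v_2 ≠ 0; then v_{j-1} := N · v_j for j = 2, …, 2.

Pick v_2 = (1, 0, 0, 0)ᵀ.
Then v_1 = N · v_2 = (0, -2, 5, -1)ᵀ.

Sanity check: (A − (4)·I) v_1 = (0, 0, 0, 0)ᵀ = 0. ✓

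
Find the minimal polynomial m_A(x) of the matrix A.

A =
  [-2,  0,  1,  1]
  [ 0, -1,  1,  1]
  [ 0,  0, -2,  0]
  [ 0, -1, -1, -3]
x^3 + 6*x^2 + 12*x + 8

The characteristic polynomial is χ_A(x) = (x + 2)^4, so the eigenvalues are known. The minimal polynomial is
  m_A(x) = Π_λ (x − λ)^{k_λ}
where k_λ is the size of the *largest* Jordan block for λ (equivalently, the smallest k with (A − λI)^k v = 0 for every generalised eigenvector v of λ).

  λ = -2: largest Jordan block has size 3, contributing (x + 2)^3

So m_A(x) = (x + 2)^3 = x^3 + 6*x^2 + 12*x + 8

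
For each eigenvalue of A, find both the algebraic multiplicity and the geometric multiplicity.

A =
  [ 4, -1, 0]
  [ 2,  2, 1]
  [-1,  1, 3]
λ = 3: alg = 3, geom = 1

Step 1 — factor the characteristic polynomial to read off the algebraic multiplicities:
  χ_A(x) = (x - 3)^3

Step 2 — compute geometric multiplicities via the rank-nullity identity g(λ) = n − rank(A − λI):
  rank(A − (3)·I) = 2, so dim ker(A − (3)·I) = n − 2 = 1

Summary:
  λ = 3: algebraic multiplicity = 3, geometric multiplicity = 1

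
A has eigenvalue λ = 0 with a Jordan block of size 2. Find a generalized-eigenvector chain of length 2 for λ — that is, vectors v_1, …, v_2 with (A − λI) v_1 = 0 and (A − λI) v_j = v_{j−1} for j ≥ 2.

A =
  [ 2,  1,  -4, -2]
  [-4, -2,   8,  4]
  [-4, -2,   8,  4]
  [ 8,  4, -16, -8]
A Jordan chain for λ = 0 of length 2:
v_1 = (2, -4, -4, 8)ᵀ
v_2 = (1, 0, 0, 0)ᵀ

Let N = A − (0)·I. We want v_2 with N^2 v_2 = 0 but N^1 v_2 ≠ 0; then v_{j-1} := N · v_j for j = 2, …, 2.

Pick v_2 = (1, 0, 0, 0)ᵀ.
Then v_1 = N · v_2 = (2, -4, -4, 8)ᵀ.

Sanity check: (A − (0)·I) v_1 = (0, 0, 0, 0)ᵀ = 0. ✓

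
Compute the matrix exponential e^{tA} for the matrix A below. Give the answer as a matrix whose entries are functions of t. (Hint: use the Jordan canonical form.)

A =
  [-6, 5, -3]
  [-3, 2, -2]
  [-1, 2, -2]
e^{tA} =
  [2*t^2*exp(-2*t) - 4*t*exp(-2*t) + exp(-2*t), -3*t^2*exp(-2*t) + 5*t*exp(-2*t), t^2*exp(-2*t) - 3*t*exp(-2*t)]
  [t^2*exp(-2*t) - 3*t*exp(-2*t), -3*t^2*exp(-2*t)/2 + 4*t*exp(-2*t) + exp(-2*t), t^2*exp(-2*t)/2 - 2*t*exp(-2*t)]
  [-t^2*exp(-2*t) - t*exp(-2*t), 3*t^2*exp(-2*t)/2 + 2*t*exp(-2*t), -t^2*exp(-2*t)/2 + exp(-2*t)]

Strategy: write A = P · J · P⁻¹ where J is a Jordan canonical form, so e^{tA} = P · e^{tJ} · P⁻¹, and e^{tJ} can be computed block-by-block.

A has Jordan form
J =
  [-2,  1,  0]
  [ 0, -2,  1]
  [ 0,  0, -2]
(up to reordering of blocks).

Per-block formulas:
  For a 3×3 Jordan block J_3(-2): exp(t · J_3(-2)) = e^(-2t)·(I + t·N + (t^2/2)·N^2), where N is the 3×3 nilpotent shift.

After assembling e^{tJ} and conjugating by P, we get:

e^{tA} =
  [2*t^2*exp(-2*t) - 4*t*exp(-2*t) + exp(-2*t), -3*t^2*exp(-2*t) + 5*t*exp(-2*t), t^2*exp(-2*t) - 3*t*exp(-2*t)]
  [t^2*exp(-2*t) - 3*t*exp(-2*t), -3*t^2*exp(-2*t)/2 + 4*t*exp(-2*t) + exp(-2*t), t^2*exp(-2*t)/2 - 2*t*exp(-2*t)]
  [-t^2*exp(-2*t) - t*exp(-2*t), 3*t^2*exp(-2*t)/2 + 2*t*exp(-2*t), -t^2*exp(-2*t)/2 + exp(-2*t)]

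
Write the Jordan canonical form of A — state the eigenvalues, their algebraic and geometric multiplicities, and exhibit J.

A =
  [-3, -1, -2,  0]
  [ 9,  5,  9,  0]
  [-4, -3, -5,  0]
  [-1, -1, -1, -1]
J_3(-1) ⊕ J_1(-1)

The characteristic polynomial is
  det(x·I − A) = x^4 + 4*x^3 + 6*x^2 + 4*x + 1 = (x + 1)^4

Eigenvalues and multiplicities (the geometric multiplicity of λ is n − rank(A − λI), which equals the number of Jordan blocks for λ):
  λ = -1: algebraic multiplicity = 4, geometric multiplicity = 2

Determining the block sizes for each eigenvalue:
  λ = -1: with am = 4 and gm = 2, the partition is not yet determined (e.g. several partitions of 4 into 2 parts exist). Let N = A − (-1)·I. Computing rank(N^1) = 2, rank(N^2) = 1, rank(N^3) = 0; the number of blocks of size ≥ j is rank(N^{j−1}) − rank(N^j), giving [2, 1, 1]. So we have 1 block(s) of size 3, 1 block(s) of size 1 → block sizes [3, 1]

Assembling the blocks gives a Jordan form
J =
  [-1,  1,  0,  0]
  [ 0, -1,  1,  0]
  [ 0,  0, -1,  0]
  [ 0,  0,  0, -1]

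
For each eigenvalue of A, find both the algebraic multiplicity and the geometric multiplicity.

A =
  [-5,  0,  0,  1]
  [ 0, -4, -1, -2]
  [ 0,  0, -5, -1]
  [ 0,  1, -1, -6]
λ = -5: alg = 4, geom = 2

Step 1 — factor the characteristic polynomial to read off the algebraic multiplicities:
  χ_A(x) = (x + 5)^4

Step 2 — compute geometric multiplicities via the rank-nullity identity g(λ) = n − rank(A − λI):
  rank(A − (-5)·I) = 2, so dim ker(A − (-5)·I) = n − 2 = 2

Summary:
  λ = -5: algebraic multiplicity = 4, geometric multiplicity = 2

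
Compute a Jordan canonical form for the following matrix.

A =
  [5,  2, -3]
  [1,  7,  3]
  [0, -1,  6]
J_3(6)

The characteristic polynomial is
  det(x·I − A) = x^3 - 18*x^2 + 108*x - 216 = (x - 6)^3

Eigenvalues and multiplicities (the geometric multiplicity of λ is n − rank(A − λI), which equals the number of Jordan blocks for λ):
  λ = 6: algebraic multiplicity = 3, geometric multiplicity = 1

Determining the block sizes for each eigenvalue:
  λ = 6: one block (gm = 1), so the single block has size am = 3 → block sizes [3]

Assembling the blocks gives a Jordan form
J =
  [6, 1, 0]
  [0, 6, 1]
  [0, 0, 6]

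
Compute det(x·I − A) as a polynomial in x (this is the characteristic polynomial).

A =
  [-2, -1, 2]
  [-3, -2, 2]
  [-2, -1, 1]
x^3 + 3*x^2 + 3*x + 1

Expanding det(x·I − A) (e.g. by cofactor expansion or by noting that A is similar to its Jordan form J, which has the same characteristic polynomial as A) gives
  χ_A(x) = x^3 + 3*x^2 + 3*x + 1
which factors as (x + 1)^3. The eigenvalues (with algebraic multiplicities) are λ = -1 with multiplicity 3.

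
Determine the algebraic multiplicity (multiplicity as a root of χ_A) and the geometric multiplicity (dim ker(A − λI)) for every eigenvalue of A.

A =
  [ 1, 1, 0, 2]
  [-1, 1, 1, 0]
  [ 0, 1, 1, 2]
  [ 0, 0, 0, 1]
λ = 1: alg = 4, geom = 2

Step 1 — factor the characteristic polynomial to read off the algebraic multiplicities:
  χ_A(x) = (x - 1)^4

Step 2 — compute geometric multiplicities via the rank-nullity identity g(λ) = n − rank(A − λI):
  rank(A − (1)·I) = 2, so dim ker(A − (1)·I) = n − 2 = 2

Summary:
  λ = 1: algebraic multiplicity = 4, geometric multiplicity = 2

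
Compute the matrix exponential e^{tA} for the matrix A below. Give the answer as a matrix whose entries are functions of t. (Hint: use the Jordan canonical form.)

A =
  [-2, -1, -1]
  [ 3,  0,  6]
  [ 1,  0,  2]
e^{tA} =
  [1 - 2*t, t^2 - t, -3*t^2 - t]
  [3*t, 1 - 3*t^2/2, 9*t^2/2 + 6*t]
  [t, -t^2/2, 3*t^2/2 + 2*t + 1]

Strategy: write A = P · J · P⁻¹ where J is a Jordan canonical form, so e^{tA} = P · e^{tJ} · P⁻¹, and e^{tJ} can be computed block-by-block.

A has Jordan form
J =
  [0, 1, 0]
  [0, 0, 1]
  [0, 0, 0]
(up to reordering of blocks).

Per-block formulas:
  For a 3×3 Jordan block J_3(0): exp(t · J_3(0)) = e^(0t)·(I + t·N + (t^2/2)·N^2), where N is the 3×3 nilpotent shift.

After assembling e^{tJ} and conjugating by P, we get:

e^{tA} =
  [1 - 2*t, t^2 - t, -3*t^2 - t]
  [3*t, 1 - 3*t^2/2, 9*t^2/2 + 6*t]
  [t, -t^2/2, 3*t^2/2 + 2*t + 1]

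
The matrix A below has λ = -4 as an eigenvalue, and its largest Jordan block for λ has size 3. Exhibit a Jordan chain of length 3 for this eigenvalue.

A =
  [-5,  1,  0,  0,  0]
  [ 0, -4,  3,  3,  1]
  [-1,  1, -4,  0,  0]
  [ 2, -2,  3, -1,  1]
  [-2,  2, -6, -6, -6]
A Jordan chain for λ = -4 of length 3:
v_1 = (1, 1, 1, -1, 0)ᵀ
v_2 = (-1, 0, -1, 2, -2)ᵀ
v_3 = (1, 0, 0, 0, 0)ᵀ

Let N = A − (-4)·I. We want v_3 with N^3 v_3 = 0 but N^2 v_3 ≠ 0; then v_{j-1} := N · v_j for j = 3, …, 2.

Pick v_3 = (1, 0, 0, 0, 0)ᵀ.
Then v_2 = N · v_3 = (-1, 0, -1, 2, -2)ᵀ.
Then v_1 = N · v_2 = (1, 1, 1, -1, 0)ᵀ.

Sanity check: (A − (-4)·I) v_1 = (0, 0, 0, 0, 0)ᵀ = 0. ✓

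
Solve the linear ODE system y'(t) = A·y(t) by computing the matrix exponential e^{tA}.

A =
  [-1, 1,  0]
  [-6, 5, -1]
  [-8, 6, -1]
e^{tA} =
  [-t^2*exp(t) - 2*t*exp(t) + exp(t), t^2*exp(t) + t*exp(t), -t^2*exp(t)/2]
  [-2*t^2*exp(t) - 6*t*exp(t), 2*t^2*exp(t) + 4*t*exp(t) + exp(t), -t^2*exp(t) - t*exp(t)]
  [-2*t^2*exp(t) - 8*t*exp(t), 2*t^2*exp(t) + 6*t*exp(t), -t^2*exp(t) - 2*t*exp(t) + exp(t)]

Strategy: write A = P · J · P⁻¹ where J is a Jordan canonical form, so e^{tA} = P · e^{tJ} · P⁻¹, and e^{tJ} can be computed block-by-block.

A has Jordan form
J =
  [1, 1, 0]
  [0, 1, 1]
  [0, 0, 1]
(up to reordering of blocks).

Per-block formulas:
  For a 3×3 Jordan block J_3(1): exp(t · J_3(1)) = e^(1t)·(I + t·N + (t^2/2)·N^2), where N is the 3×3 nilpotent shift.

After assembling e^{tJ} and conjugating by P, we get:

e^{tA} =
  [-t^2*exp(t) - 2*t*exp(t) + exp(t), t^2*exp(t) + t*exp(t), -t^2*exp(t)/2]
  [-2*t^2*exp(t) - 6*t*exp(t), 2*t^2*exp(t) + 4*t*exp(t) + exp(t), -t^2*exp(t) - t*exp(t)]
  [-2*t^2*exp(t) - 8*t*exp(t), 2*t^2*exp(t) + 6*t*exp(t), -t^2*exp(t) - 2*t*exp(t) + exp(t)]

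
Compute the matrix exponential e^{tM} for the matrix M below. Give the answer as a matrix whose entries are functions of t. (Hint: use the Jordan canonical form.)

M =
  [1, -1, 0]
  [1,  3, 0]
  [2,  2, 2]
e^{tM} =
  [-t*exp(2*t) + exp(2*t), -t*exp(2*t), 0]
  [t*exp(2*t), t*exp(2*t) + exp(2*t), 0]
  [2*t*exp(2*t), 2*t*exp(2*t), exp(2*t)]

Strategy: write M = P · J · P⁻¹ where J is a Jordan canonical form, so e^{tM} = P · e^{tJ} · P⁻¹, and e^{tJ} can be computed block-by-block.

M has Jordan form
J =
  [2, 1, 0]
  [0, 2, 0]
  [0, 0, 2]
(up to reordering of blocks).

Per-block formulas:
  For a 2×2 Jordan block J_2(2): exp(t · J_2(2)) = e^(2t)·(I + t·N), where N is the 2×2 nilpotent shift.
  For a 1×1 block at λ = 2: exp(t · [2]) = [e^(2t)].

After assembling e^{tJ} and conjugating by P, we get:

e^{tM} =
  [-t*exp(2*t) + exp(2*t), -t*exp(2*t), 0]
  [t*exp(2*t), t*exp(2*t) + exp(2*t), 0]
  [2*t*exp(2*t), 2*t*exp(2*t), exp(2*t)]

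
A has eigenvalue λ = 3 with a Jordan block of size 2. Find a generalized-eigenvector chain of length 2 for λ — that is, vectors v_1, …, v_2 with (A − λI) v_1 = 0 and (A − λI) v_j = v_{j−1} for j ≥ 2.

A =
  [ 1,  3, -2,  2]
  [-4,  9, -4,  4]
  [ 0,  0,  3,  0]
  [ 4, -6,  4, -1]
A Jordan chain for λ = 3 of length 2:
v_1 = (-2, -4, 0, 4)ᵀ
v_2 = (1, 0, 0, 0)ᵀ

Let N = A − (3)·I. We want v_2 with N^2 v_2 = 0 but N^1 v_2 ≠ 0; then v_{j-1} := N · v_j for j = 2, …, 2.

Pick v_2 = (1, 0, 0, 0)ᵀ.
Then v_1 = N · v_2 = (-2, -4, 0, 4)ᵀ.

Sanity check: (A − (3)·I) v_1 = (0, 0, 0, 0)ᵀ = 0. ✓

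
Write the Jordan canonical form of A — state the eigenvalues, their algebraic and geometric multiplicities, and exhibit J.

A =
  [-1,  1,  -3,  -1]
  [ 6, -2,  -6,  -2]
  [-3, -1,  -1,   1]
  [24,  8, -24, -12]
J_2(-4) ⊕ J_1(-4) ⊕ J_1(-4)

The characteristic polynomial is
  det(x·I − A) = x^4 + 16*x^3 + 96*x^2 + 256*x + 256 = (x + 4)^4

Eigenvalues and multiplicities (the geometric multiplicity of λ is n − rank(A − λI), which equals the number of Jordan blocks for λ):
  λ = -4: algebraic multiplicity = 4, geometric multiplicity = 3

Determining the block sizes for each eigenvalue:
  λ = -4: 3 blocks summing to 4 forces exactly one block of size 2 and the rest size 1 → block sizes [2, 1, 1]

Assembling the blocks gives a Jordan form
J =
  [-4,  1,  0,  0]
  [ 0, -4,  0,  0]
  [ 0,  0, -4,  0]
  [ 0,  0,  0, -4]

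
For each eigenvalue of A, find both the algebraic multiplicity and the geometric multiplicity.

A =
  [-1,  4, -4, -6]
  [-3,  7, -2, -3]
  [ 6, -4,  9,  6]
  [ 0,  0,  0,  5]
λ = 5: alg = 4, geom = 3

Step 1 — factor the characteristic polynomial to read off the algebraic multiplicities:
  χ_A(x) = (x - 5)^4

Step 2 — compute geometric multiplicities via the rank-nullity identity g(λ) = n − rank(A − λI):
  rank(A − (5)·I) = 1, so dim ker(A − (5)·I) = n − 1 = 3

Summary:
  λ = 5: algebraic multiplicity = 4, geometric multiplicity = 3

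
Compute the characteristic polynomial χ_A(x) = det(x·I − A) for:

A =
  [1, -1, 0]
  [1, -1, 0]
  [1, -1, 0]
x^3

Expanding det(x·I − A) (e.g. by cofactor expansion or by noting that A is similar to its Jordan form J, which has the same characteristic polynomial as A) gives
  χ_A(x) = x^3
which factors as x^3. The eigenvalues (with algebraic multiplicities) are λ = 0 with multiplicity 3.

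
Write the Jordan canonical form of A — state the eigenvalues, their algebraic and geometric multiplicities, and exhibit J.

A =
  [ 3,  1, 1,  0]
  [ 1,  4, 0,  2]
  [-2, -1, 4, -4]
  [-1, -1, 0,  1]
J_3(3) ⊕ J_1(3)

The characteristic polynomial is
  det(x·I − A) = x^4 - 12*x^3 + 54*x^2 - 108*x + 81 = (x - 3)^4

Eigenvalues and multiplicities (the geometric multiplicity of λ is n − rank(A − λI), which equals the number of Jordan blocks for λ):
  λ = 3: algebraic multiplicity = 4, geometric multiplicity = 2

Determining the block sizes for each eigenvalue:
  λ = 3: with am = 4 and gm = 2, the partition is not yet determined (e.g. several partitions of 4 into 2 parts exist). Let N = A − (3)·I. Computing rank(N^1) = 2, rank(N^2) = 1, rank(N^3) = 0; the number of blocks of size ≥ j is rank(N^{j−1}) − rank(N^j), giving [2, 1, 1]. So we have 1 block(s) of size 3, 1 block(s) of size 1 → block sizes [3, 1]

Assembling the blocks gives a Jordan form
J =
  [3, 1, 0, 0]
  [0, 3, 1, 0]
  [0, 0, 3, 0]
  [0, 0, 0, 3]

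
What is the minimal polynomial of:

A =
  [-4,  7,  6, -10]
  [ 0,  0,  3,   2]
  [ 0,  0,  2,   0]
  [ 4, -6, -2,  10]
x^3 - 6*x^2 + 12*x - 8

The characteristic polynomial is χ_A(x) = (x - 2)^4, so the eigenvalues are known. The minimal polynomial is
  m_A(x) = Π_λ (x − λ)^{k_λ}
where k_λ is the size of the *largest* Jordan block for λ (equivalently, the smallest k with (A − λI)^k v = 0 for every generalised eigenvector v of λ).

  λ = 2: largest Jordan block has size 3, contributing (x − 2)^3

So m_A(x) = (x - 2)^3 = x^3 - 6*x^2 + 12*x - 8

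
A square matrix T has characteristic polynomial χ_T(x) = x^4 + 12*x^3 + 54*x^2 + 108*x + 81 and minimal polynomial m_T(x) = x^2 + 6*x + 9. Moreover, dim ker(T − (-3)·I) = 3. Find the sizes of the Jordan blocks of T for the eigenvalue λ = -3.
Block sizes for λ = -3: [2, 1, 1]

Step 1 — from the characteristic polynomial, algebraic multiplicity of λ = -3 is 4. From dim ker(T − (-3)·I) = 3, there are exactly 3 Jordan blocks for λ = -3.
Step 2 — from the minimal polynomial, the factor (x + 3)^2 tells us the largest block for λ = -3 has size 2.
Step 3 — with total size 4, 3 blocks, and largest block 2, the block sizes (in nonincreasing order) are [2, 1, 1].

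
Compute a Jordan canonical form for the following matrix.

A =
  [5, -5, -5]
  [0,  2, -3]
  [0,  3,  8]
J_2(5) ⊕ J_1(5)

The characteristic polynomial is
  det(x·I − A) = x^3 - 15*x^2 + 75*x - 125 = (x - 5)^3

Eigenvalues and multiplicities (the geometric multiplicity of λ is n − rank(A − λI), which equals the number of Jordan blocks for λ):
  λ = 5: algebraic multiplicity = 3, geometric multiplicity = 2

Determining the block sizes for each eigenvalue:
  λ = 5: 2 blocks summing to 3 forces exactly one block of size 2 and the rest size 1 → block sizes [2, 1]

Assembling the blocks gives a Jordan form
J =
  [5, 1, 0]
  [0, 5, 0]
  [0, 0, 5]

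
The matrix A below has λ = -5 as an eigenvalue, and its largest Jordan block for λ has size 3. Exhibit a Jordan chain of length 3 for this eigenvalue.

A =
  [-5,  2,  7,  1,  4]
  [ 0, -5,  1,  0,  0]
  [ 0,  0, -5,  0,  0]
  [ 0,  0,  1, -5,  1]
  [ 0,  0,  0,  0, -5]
A Jordan chain for λ = -5 of length 3:
v_1 = (3, 0, 0, 0, 0)ᵀ
v_2 = (7, 1, 0, 1, 0)ᵀ
v_3 = (0, 0, 1, 0, 0)ᵀ

Let N = A − (-5)·I. We want v_3 with N^3 v_3 = 0 but N^2 v_3 ≠ 0; then v_{j-1} := N · v_j for j = 3, …, 2.

Pick v_3 = (0, 0, 1, 0, 0)ᵀ.
Then v_2 = N · v_3 = (7, 1, 0, 1, 0)ᵀ.
Then v_1 = N · v_2 = (3, 0, 0, 0, 0)ᵀ.

Sanity check: (A − (-5)·I) v_1 = (0, 0, 0, 0, 0)ᵀ = 0. ✓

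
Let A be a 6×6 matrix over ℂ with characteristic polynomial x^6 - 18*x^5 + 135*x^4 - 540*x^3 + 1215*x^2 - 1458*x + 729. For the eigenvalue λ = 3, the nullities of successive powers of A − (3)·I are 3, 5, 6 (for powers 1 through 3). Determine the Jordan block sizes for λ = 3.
Block sizes for λ = 3: [3, 2, 1]

From the dimensions of kernels of powers, the number of Jordan blocks of size at least j is d_j − d_{j−1} where d_j = dim ker(N^j) (with d_0 = 0). Computing the differences gives [3, 2, 1].
The number of blocks of size exactly k is (#blocks of size ≥ k) − (#blocks of size ≥ k + 1), so the partition is: 1 block(s) of size 1, 1 block(s) of size 2, 1 block(s) of size 3.
In nonincreasing order the block sizes are [3, 2, 1].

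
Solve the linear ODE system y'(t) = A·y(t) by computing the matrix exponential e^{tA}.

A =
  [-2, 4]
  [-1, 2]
e^{tA} =
  [1 - 2*t, 4*t]
  [-t, 2*t + 1]

Strategy: write A = P · J · P⁻¹ where J is a Jordan canonical form, so e^{tA} = P · e^{tJ} · P⁻¹, and e^{tJ} can be computed block-by-block.

A has Jordan form
J =
  [0, 1]
  [0, 0]
(up to reordering of blocks).

Per-block formulas:
  For a 2×2 Jordan block J_2(0): exp(t · J_2(0)) = e^(0t)·(I + t·N), where N is the 2×2 nilpotent shift.

After assembling e^{tJ} and conjugating by P, we get:

e^{tA} =
  [1 - 2*t, 4*t]
  [-t, 2*t + 1]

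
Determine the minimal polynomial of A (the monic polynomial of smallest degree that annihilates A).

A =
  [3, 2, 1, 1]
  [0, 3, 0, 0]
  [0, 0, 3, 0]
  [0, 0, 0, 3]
x^2 - 6*x + 9

The characteristic polynomial is χ_A(x) = (x - 3)^4, so the eigenvalues are known. The minimal polynomial is
  m_A(x) = Π_λ (x − λ)^{k_λ}
where k_λ is the size of the *largest* Jordan block for λ (equivalently, the smallest k with (A − λI)^k v = 0 for every generalised eigenvector v of λ).

  λ = 3: largest Jordan block has size 2, contributing (x − 3)^2

So m_A(x) = (x - 3)^2 = x^2 - 6*x + 9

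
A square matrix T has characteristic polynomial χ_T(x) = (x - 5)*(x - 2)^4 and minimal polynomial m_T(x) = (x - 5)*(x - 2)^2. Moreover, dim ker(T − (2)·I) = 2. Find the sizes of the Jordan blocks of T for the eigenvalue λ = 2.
Block sizes for λ = 2: [2, 2]

Step 1 — from the characteristic polynomial, algebraic multiplicity of λ = 2 is 4. From dim ker(T − (2)·I) = 2, there are exactly 2 Jordan blocks for λ = 2.
Step 2 — from the minimal polynomial, the factor (x − 2)^2 tells us the largest block for λ = 2 has size 2.
Step 3 — with total size 4, 2 blocks, and largest block 2, the block sizes (in nonincreasing order) are [2, 2].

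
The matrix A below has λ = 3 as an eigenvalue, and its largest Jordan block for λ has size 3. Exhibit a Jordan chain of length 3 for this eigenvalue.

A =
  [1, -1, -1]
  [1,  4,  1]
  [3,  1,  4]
A Jordan chain for λ = 3 of length 3:
v_1 = (0, 2, -2)ᵀ
v_2 = (-2, 1, 3)ᵀ
v_3 = (1, 0, 0)ᵀ

Let N = A − (3)·I. We want v_3 with N^3 v_3 = 0 but N^2 v_3 ≠ 0; then v_{j-1} := N · v_j for j = 3, …, 2.

Pick v_3 = (1, 0, 0)ᵀ.
Then v_2 = N · v_3 = (-2, 1, 3)ᵀ.
Then v_1 = N · v_2 = (0, 2, -2)ᵀ.

Sanity check: (A − (3)·I) v_1 = (0, 0, 0)ᵀ = 0. ✓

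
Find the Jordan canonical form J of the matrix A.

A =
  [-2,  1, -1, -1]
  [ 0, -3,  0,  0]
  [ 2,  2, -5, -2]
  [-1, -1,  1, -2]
J_2(-3) ⊕ J_1(-3) ⊕ J_1(-3)

The characteristic polynomial is
  det(x·I − A) = x^4 + 12*x^3 + 54*x^2 + 108*x + 81 = (x + 3)^4

Eigenvalues and multiplicities (the geometric multiplicity of λ is n − rank(A − λI), which equals the number of Jordan blocks for λ):
  λ = -3: algebraic multiplicity = 4, geometric multiplicity = 3

Determining the block sizes for each eigenvalue:
  λ = -3: 3 blocks summing to 4 forces exactly one block of size 2 and the rest size 1 → block sizes [2, 1, 1]

Assembling the blocks gives a Jordan form
J =
  [-3,  1,  0,  0]
  [ 0, -3,  0,  0]
  [ 0,  0, -3,  0]
  [ 0,  0,  0, -3]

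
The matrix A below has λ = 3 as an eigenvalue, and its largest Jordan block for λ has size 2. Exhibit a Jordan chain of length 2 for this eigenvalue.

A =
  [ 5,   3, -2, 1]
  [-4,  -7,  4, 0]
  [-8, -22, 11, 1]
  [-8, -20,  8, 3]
A Jordan chain for λ = 3 of length 2:
v_1 = (2, -4, -8, -8)ᵀ
v_2 = (1, 0, 0, 0)ᵀ

Let N = A − (3)·I. We want v_2 with N^2 v_2 = 0 but N^1 v_2 ≠ 0; then v_{j-1} := N · v_j for j = 2, …, 2.

Pick v_2 = (1, 0, 0, 0)ᵀ.
Then v_1 = N · v_2 = (2, -4, -8, -8)ᵀ.

Sanity check: (A − (3)·I) v_1 = (0, 0, 0, 0)ᵀ = 0. ✓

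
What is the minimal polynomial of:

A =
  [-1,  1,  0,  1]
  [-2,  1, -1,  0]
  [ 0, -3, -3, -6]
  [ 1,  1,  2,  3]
x^3

The characteristic polynomial is χ_A(x) = x^4, so the eigenvalues are known. The minimal polynomial is
  m_A(x) = Π_λ (x − λ)^{k_λ}
where k_λ is the size of the *largest* Jordan block for λ (equivalently, the smallest k with (A − λI)^k v = 0 for every generalised eigenvector v of λ).

  λ = 0: largest Jordan block has size 3, contributing (x − 0)^3

So m_A(x) = x^3 = x^3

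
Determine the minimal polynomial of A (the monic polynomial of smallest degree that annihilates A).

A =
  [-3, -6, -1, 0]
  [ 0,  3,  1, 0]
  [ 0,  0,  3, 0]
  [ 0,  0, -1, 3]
x^3 - 3*x^2 - 9*x + 27

The characteristic polynomial is χ_A(x) = (x - 3)^3*(x + 3), so the eigenvalues are known. The minimal polynomial is
  m_A(x) = Π_λ (x − λ)^{k_λ}
where k_λ is the size of the *largest* Jordan block for λ (equivalently, the smallest k with (A − λI)^k v = 0 for every generalised eigenvector v of λ).

  λ = -3: largest Jordan block has size 1, contributing (x + 3)
  λ = 3: largest Jordan block has size 2, contributing (x − 3)^2

So m_A(x) = (x - 3)^2*(x + 3) = x^3 - 3*x^2 - 9*x + 27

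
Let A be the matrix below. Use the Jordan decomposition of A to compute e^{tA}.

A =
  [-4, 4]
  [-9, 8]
e^{tA} =
  [-6*t*exp(2*t) + exp(2*t), 4*t*exp(2*t)]
  [-9*t*exp(2*t), 6*t*exp(2*t) + exp(2*t)]

Strategy: write A = P · J · P⁻¹ where J is a Jordan canonical form, so e^{tA} = P · e^{tJ} · P⁻¹, and e^{tJ} can be computed block-by-block.

A has Jordan form
J =
  [2, 1]
  [0, 2]
(up to reordering of blocks).

Per-block formulas:
  For a 2×2 Jordan block J_2(2): exp(t · J_2(2)) = e^(2t)·(I + t·N), where N is the 2×2 nilpotent shift.

After assembling e^{tJ} and conjugating by P, we get:

e^{tA} =
  [-6*t*exp(2*t) + exp(2*t), 4*t*exp(2*t)]
  [-9*t*exp(2*t), 6*t*exp(2*t) + exp(2*t)]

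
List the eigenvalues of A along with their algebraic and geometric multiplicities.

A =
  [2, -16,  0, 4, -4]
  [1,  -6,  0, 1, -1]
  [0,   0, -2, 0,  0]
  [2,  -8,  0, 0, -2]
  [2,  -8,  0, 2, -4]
λ = -2: alg = 5, geom = 4

Step 1 — factor the characteristic polynomial to read off the algebraic multiplicities:
  χ_A(x) = (x + 2)^5

Step 2 — compute geometric multiplicities via the rank-nullity identity g(λ) = n − rank(A − λI):
  rank(A − (-2)·I) = 1, so dim ker(A − (-2)·I) = n − 1 = 4

Summary:
  λ = -2: algebraic multiplicity = 5, geometric multiplicity = 4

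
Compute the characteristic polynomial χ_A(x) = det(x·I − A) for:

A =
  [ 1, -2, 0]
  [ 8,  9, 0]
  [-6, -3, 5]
x^3 - 15*x^2 + 75*x - 125

Expanding det(x·I − A) (e.g. by cofactor expansion or by noting that A is similar to its Jordan form J, which has the same characteristic polynomial as A) gives
  χ_A(x) = x^3 - 15*x^2 + 75*x - 125
which factors as (x - 5)^3. The eigenvalues (with algebraic multiplicities) are λ = 5 with multiplicity 3.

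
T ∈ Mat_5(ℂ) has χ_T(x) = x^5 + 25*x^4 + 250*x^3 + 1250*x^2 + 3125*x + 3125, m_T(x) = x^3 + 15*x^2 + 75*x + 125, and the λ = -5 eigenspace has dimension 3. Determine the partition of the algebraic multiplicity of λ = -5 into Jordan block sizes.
Block sizes for λ = -5: [3, 1, 1]

Step 1 — from the characteristic polynomial, algebraic multiplicity of λ = -5 is 5. From dim ker(T − (-5)·I) = 3, there are exactly 3 Jordan blocks for λ = -5.
Step 2 — from the minimal polynomial, the factor (x + 5)^3 tells us the largest block for λ = -5 has size 3.
Step 3 — with total size 5, 3 blocks, and largest block 3, the block sizes (in nonincreasing order) are [3, 1, 1].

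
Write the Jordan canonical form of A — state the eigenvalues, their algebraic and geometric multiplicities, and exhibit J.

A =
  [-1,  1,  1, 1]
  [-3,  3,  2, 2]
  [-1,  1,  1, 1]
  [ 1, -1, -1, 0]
J_1(0) ⊕ J_3(1)

The characteristic polynomial is
  det(x·I − A) = x^4 - 3*x^3 + 3*x^2 - x = x*(x - 1)^3

Eigenvalues and multiplicities (the geometric multiplicity of λ is n − rank(A − λI), which equals the number of Jordan blocks for λ):
  λ = 0: algebraic multiplicity = 1, geometric multiplicity = 1
  λ = 1: algebraic multiplicity = 3, geometric multiplicity = 1

Determining the block sizes for each eigenvalue:
  λ = 0: one block (gm = 1), so the single block has size am = 1 → block sizes [1]
  λ = 1: one block (gm = 1), so the single block has size am = 3 → block sizes [3]

Assembling the blocks gives a Jordan form
J =
  [0, 0, 0, 0]
  [0, 1, 1, 0]
  [0, 0, 1, 1]
  [0, 0, 0, 1]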